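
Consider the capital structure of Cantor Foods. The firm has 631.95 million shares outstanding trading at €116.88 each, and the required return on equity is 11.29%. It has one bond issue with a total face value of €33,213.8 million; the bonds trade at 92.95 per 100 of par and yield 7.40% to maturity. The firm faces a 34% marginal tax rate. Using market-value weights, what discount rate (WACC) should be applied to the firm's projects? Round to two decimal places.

9.40%

Market value of equity E = 116.88 × 631.95m = 73862.316m. Market value of debt D = 33213.8m × 92.95/100 = 30872.2271m.
Total capital V = 73862.316 + 30872.2271 = 104734.5431.
Equity: weight = 73862.316/104734.5431 = 0.7052; cost = 11.29%.
Bonds outstanding: weight = 30872.2271/104734.5431 = 0.2948; after-tax cost = 7.4% × (1 − 34%) = 4.8840%.
WACC = 0.7052 × 11.2900% + 0.2948 × 4.8840% = 9.4017%.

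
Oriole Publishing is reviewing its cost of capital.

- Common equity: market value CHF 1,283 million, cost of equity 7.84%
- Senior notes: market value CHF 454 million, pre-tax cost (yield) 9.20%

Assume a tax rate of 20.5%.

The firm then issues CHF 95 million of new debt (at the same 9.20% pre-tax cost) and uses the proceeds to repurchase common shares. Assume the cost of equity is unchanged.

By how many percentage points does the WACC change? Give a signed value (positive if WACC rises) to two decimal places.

Current WACC:
Total capital V = 1283 + 454 = 1737.
Equity: weight = 1283/1737 = 0.7386; cost = 7.84%.
Senior notes: weight = 454/1737 = 0.2614; after-tax cost = 9.2% × (1 − 20.5%) = 7.3140%.
WACC = 0.7386 × 7.8400% + 0.2614 × 7.3140% = 7.7025%.
After the change:
Total capital V = 1188 + 549 = 1737.
Equity: weight = 1188/1737 = 0.6839; cost = 7.84%.
Senior notes: weight = 549/1737 = 0.3161; after-tax cost = 9.2% × (1 − 20.5%) = 7.3140%.
WACC = 0.6839 × 7.8400% + 0.3161 × 7.3140% = 7.6738%.
Change in WACC = 7.6738% − 7.7025% = -0.0288 pp.

-0.03 pp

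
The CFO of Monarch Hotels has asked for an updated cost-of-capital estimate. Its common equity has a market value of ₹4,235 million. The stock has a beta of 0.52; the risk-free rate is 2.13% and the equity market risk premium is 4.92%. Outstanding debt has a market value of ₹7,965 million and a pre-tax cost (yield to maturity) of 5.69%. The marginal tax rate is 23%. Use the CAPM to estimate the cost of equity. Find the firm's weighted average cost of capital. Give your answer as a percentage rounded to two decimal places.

4.49%

Cost of equity via CAPM: Re = 2.13% + 0.52 × 4.92% = 4.6884%.
Total capital V = 4235 + 7965 = 12200.
Equity: weight = 4235/12200 = 0.3471; cost = 4.6884%.
Debt: weight = 7965/12200 = 0.6529; after-tax cost = 5.69% × (1 − 23%) = 4.3813%.
WACC = 0.3471 × 4.6884% + 0.6529 × 4.3813% = 4.4879%.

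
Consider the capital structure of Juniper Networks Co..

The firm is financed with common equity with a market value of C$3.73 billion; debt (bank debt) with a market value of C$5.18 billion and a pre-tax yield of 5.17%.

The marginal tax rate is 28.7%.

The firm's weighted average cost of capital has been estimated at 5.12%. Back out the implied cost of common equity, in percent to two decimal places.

7.11%

Total capital V = 3.73 + 5.18 = 8.91.
Equity weight = 3.73/8.91 = 0.4186.
Bank debt weight = 5.18/8.91 = 0.5814.
Debt contribution = 0.5814 × 5.17% × (1 − 28.7%) = 2.1430%.
Required equity contribution = 5.12% − 2.1430% = 2.9770%.
Re = 2.9770% / 0.4186 = 7.1112%.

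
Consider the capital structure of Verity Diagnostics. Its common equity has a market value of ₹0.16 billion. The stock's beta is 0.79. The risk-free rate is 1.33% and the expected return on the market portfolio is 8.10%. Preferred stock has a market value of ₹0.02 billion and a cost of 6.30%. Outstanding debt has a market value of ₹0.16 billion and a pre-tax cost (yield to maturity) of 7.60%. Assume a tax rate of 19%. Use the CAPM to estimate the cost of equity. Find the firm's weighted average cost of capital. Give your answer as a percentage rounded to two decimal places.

Market risk premium = 8.1% − 1.33% = 6.77%.
Cost of equity via CAPM: Re = 1.33% + 0.79 × 6.77% = 6.6783%.
Total capital V = 0.16 + 0.02 + 0.16 = 0.34.
Equity: weight = 0.16/0.34 = 0.4706; cost = 6.6783%.
Preferred: weight = 0.02/0.34 = 0.0588; cost = 6.3%.
Debt: weight = 0.16/0.34 = 0.4706; after-tax cost = 7.6% × (1 − 19%) = 6.1560%.
WACC = 0.4706 × 6.6783% + 0.0588 × 6.3000% + 0.4706 × 6.1560% = 6.4103%.

6.41%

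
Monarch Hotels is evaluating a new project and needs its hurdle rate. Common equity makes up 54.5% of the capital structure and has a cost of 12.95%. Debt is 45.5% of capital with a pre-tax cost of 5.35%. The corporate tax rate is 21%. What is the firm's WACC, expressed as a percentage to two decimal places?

After-tax cost of debt = 5.35% × (1 − 21%) = 4.2265%.
WACC = 0.545 × 12.9500% + 0.455 × 4.2265% = 8.9808%.

8.98%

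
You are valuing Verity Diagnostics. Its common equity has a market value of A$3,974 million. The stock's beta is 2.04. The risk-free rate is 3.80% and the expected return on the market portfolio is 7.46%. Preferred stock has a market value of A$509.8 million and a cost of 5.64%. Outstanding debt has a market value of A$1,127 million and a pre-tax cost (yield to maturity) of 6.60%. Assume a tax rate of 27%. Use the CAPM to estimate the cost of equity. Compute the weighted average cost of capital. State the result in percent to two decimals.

9.46%

Market risk premium = 7.46% − 3.8% = 3.66%.
Cost of equity via CAPM: Re = 3.8% + 2.04 × 3.66% = 11.2664%.
Total capital V = 3974 + 509.8 + 1127 = 5610.8.
Equity: weight = 3974/5610.8 = 0.7083; cost = 11.2664%.
Preferred: weight = 509.8/5610.8 = 0.0909; cost = 5.64%.
Debt: weight = 1127/5610.8 = 0.2009; after-tax cost = 6.6% × (1 − 27%) = 4.8180%.
WACC = 0.7083 × 11.2664% + 0.0909 × 5.6400% + 0.2009 × 4.8180% = 9.4599%.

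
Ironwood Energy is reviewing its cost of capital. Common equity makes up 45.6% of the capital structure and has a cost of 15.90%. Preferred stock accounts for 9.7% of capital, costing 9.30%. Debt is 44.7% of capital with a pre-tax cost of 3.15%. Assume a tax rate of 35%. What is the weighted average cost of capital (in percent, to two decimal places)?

After-tax cost of debt = 3.15% × (1 − 35%) = 2.0475%.
WACC = 0.456 × 15.9000% + 0.097 × 9.3000% + 0.447 × 2.0475% = 9.0677%.

9.07%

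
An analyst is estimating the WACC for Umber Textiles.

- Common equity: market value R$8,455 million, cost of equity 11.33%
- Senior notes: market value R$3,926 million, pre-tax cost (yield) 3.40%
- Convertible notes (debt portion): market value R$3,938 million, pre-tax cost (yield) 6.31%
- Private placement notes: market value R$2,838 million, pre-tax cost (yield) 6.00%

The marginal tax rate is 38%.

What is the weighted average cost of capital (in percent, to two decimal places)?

6.79%

Total capital V = 8455 + 3926 + 3938 + 2838 = 19157.
Equity: weight = 8455/19157 = 0.4414; cost = 11.33%.
Senior notes: weight = 3926/19157 = 0.2049; after-tax cost = 3.4% × (1 − 38%) = 2.1080%.
Convertible notes (debt portion): weight = 3938/19157 = 0.2056; after-tax cost = 6.31% × (1 − 38%) = 3.9122%.
Private placement notes: weight = 2838/19157 = 0.1481; after-tax cost = 6% × (1 − 38%) = 3.7200%.
WACC = 0.4414 × 11.3300% + 0.2049 × 2.1080% + 0.2056 × 3.9122% + 0.1481 × 3.7200% = 6.7878%.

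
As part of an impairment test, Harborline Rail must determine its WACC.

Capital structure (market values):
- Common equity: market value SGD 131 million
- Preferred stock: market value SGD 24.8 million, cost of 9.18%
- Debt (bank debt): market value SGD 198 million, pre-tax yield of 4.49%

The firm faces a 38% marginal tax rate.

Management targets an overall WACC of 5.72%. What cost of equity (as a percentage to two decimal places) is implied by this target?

Total capital V = 131 + 24.8 + 198 = 353.8.
Equity weight = 131/353.8 = 0.3703.
Preferred weight = 24.8/353.8 = 0.0701.
Bank debt weight = 198/353.8 = 0.5596.
Debt contribution = 0.5596 × 4.49% × (1 − 38%) = 1.5579%.
Preferred contribution = 0.0701 × 9.18% = 0.6435%.
Required equity contribution = 5.72% − 2.2014% = 3.5186%.
Re = 3.5186% / 0.3703 = 9.5029%.

9.50%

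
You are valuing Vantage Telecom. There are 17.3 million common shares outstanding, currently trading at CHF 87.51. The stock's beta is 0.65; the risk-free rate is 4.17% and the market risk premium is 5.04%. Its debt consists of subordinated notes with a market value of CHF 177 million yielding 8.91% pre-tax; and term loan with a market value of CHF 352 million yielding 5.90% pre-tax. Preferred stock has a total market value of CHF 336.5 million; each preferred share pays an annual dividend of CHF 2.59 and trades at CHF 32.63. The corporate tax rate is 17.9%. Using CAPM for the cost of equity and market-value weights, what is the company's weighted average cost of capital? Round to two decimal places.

7.12%

Cost of equity via CAPM: Re = 4.17% + 0.65 × 5.04% = 7.4460%.
Cost of preferred: Rp = 2.59 / 32.63 = 7.9375%.
Market value of equity E = 87.51 × 17.3m = 1513.923m.
Total capital V = 1513.923 + 336.5 + 177 + 352 = 2379.423.
Equity: weight = 1513.923/2379.423 = 0.6363; cost = 7.446%.
Preferred: weight = 336.5/2379.423 = 0.1414; cost = 7.9375%.
Subordinated notes: weight = 177/2379.423 = 0.0744; after-tax cost = 8.91% × (1 − 17.9%) = 7.3151%.
Term loan: weight = 352/2379.423 = 0.1479; after-tax cost = 5.9% × (1 − 17.9%) = 4.8439%.
WACC = 0.6363 × 7.4460% + 0.1414 × 7.9375% + 0.0744 × 7.3151% + 0.1479 × 4.8439% = 7.1208%.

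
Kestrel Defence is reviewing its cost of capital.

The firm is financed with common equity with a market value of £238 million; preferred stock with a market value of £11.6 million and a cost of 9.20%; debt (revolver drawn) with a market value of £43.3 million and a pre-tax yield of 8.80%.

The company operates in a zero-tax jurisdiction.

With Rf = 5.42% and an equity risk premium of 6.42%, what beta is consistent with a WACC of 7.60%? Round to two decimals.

0.29

Total capital V = 238 + 11.6 + 43.3 = 292.9.
Equity weight = 238/292.9 = 0.8126.
Preferred weight = 11.6/292.9 = 0.0396.
Revolver drawn weight = 43.3/292.9 = 0.1478.
Debt contribution = 0.1478 × 8.8% × (1 − 0%) = 1.3009%.
Preferred contribution = 0.0396 × 9.2% = 0.3644%.
Required equity contribution = 7.6% − 1.6653% = 5.9347%  ⇒  Re = 7.3037%.
CAPM: 7.3037% = 5.42% + β × 6.42%  ⇒  β = 0.2934.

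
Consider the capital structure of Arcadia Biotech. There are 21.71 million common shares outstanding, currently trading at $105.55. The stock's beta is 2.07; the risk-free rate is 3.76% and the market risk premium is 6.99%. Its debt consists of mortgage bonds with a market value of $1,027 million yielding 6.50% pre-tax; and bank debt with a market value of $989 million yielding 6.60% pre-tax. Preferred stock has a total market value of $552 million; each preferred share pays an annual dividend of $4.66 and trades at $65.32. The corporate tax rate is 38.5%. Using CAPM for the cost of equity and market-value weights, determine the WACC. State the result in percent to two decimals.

Cost of equity via CAPM: Re = 3.76% + 2.07 × 6.99% = 18.2293%.
Cost of preferred: Rp = 4.66 / 65.32 = 7.1341%.
Market value of equity E = 105.55 × 21.71m = 2291.4905m.
Total capital V = 2291.4905 + 552 + 1027 + 989 = 4859.4905.
Equity: weight = 2291.4905/4859.4905 = 0.4715; cost = 18.2293%.
Preferred: weight = 552/4859.4905 = 0.1136; cost = 7.1341%.
Mortgage bonds: weight = 1027/4859.4905 = 0.2113; after-tax cost = 6.5% × (1 − 38.5%) = 3.9975%.
Bank debt: weight = 989/4859.4905 = 0.2035; after-tax cost = 6.6% × (1 − 38.5%) = 4.0590%.
WACC = 0.4715 × 18.2293% + 0.1136 × 7.1341% + 0.2113 × 3.9975% + 0.2035 × 4.0590% = 11.0773%.

11.08%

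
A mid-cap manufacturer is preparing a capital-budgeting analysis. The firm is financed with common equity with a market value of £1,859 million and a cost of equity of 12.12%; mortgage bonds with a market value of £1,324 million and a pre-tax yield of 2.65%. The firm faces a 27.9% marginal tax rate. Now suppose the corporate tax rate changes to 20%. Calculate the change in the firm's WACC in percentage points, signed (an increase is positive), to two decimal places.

+0.09 pp

Current WACC:
Total capital V = 1859 + 1324 = 3183.
Equity: weight = 1859/3183 = 0.5840; cost = 12.12%.
Mortgage bonds: weight = 1324/3183 = 0.4160; after-tax cost = 2.65% × (1 − 27.9%) = 1.9107%.
WACC = 0.5840 × 12.1200% + 0.4160 × 1.9107% = 7.8733%.
After the change:
Total capital V = 1859 + 1324 = 3183.
Equity: weight = 1859/3183 = 0.5840; cost = 12.12%.
Mortgage bonds: weight = 1324/3183 = 0.4160; after-tax cost = 2.65% × (1 − 20%) = 2.1200%.
WACC = 0.5840 × 12.1200% + 0.4160 × 2.1200% = 7.9604%.
Change in WACC = 7.9604% − 7.8733% = 0.0871 pp.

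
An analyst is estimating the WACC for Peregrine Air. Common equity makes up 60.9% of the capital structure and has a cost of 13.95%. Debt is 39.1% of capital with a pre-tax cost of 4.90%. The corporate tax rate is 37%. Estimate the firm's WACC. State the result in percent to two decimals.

After-tax cost of debt = 4.9% × (1 − 37%) = 3.0870%.
WACC = 0.609 × 13.9500% + 0.391 × 3.0870% = 9.7026%.

9.70%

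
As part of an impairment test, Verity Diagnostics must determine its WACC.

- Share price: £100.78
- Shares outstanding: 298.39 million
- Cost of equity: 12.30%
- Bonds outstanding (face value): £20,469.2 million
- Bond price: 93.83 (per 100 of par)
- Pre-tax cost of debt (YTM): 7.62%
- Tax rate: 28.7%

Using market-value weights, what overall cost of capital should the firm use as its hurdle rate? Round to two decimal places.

9.62%

Market value of equity E = 100.78 × 298.39m = 30071.7442m. Market value of debt D = 20469.2m × 93.83/100 = 19206.25036m.
Total capital V = 30071.7442 + 19206.25036 = 49277.99456.
Equity: weight = 30071.7442/49277.99456 = 0.6102; cost = 12.3%.
Bonds outstanding: weight = 19206.25036/49277.99456 = 0.3898; after-tax cost = 7.62% × (1 − 28.7%) = 5.4331%.
WACC = 0.6102 × 12.3000% + 0.3898 × 5.4331% = 9.6236%.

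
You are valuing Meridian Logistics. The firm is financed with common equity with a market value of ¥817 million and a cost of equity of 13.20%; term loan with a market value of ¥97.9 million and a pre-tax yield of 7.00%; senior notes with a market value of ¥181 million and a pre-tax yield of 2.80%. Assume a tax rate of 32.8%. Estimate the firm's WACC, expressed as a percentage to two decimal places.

Total capital V = 817 + 97.9 + 181 = 1095.9.
Equity: weight = 817/1095.9 = 0.7455; cost = 13.2%.
Term loan: weight = 97.9/1095.9 = 0.0893; after-tax cost = 7% × (1 − 32.8%) = 4.7040%.
Senior notes: weight = 181/1095.9 = 0.1652; after-tax cost = 2.8% × (1 − 32.8%) = 1.8816%.
WACC = 0.7455 × 13.2000% + 0.0893 × 4.7040% + 0.1652 × 1.8816% = 10.5717%.

10.57%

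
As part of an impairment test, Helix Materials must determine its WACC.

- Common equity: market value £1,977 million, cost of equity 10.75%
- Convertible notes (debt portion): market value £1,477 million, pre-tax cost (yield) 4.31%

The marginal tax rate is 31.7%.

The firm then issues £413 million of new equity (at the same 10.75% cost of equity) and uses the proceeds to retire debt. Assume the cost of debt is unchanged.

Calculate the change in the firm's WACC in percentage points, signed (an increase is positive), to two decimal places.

+0.93 pp

Current WACC:
Total capital V = 1977 + 1477 = 3454.
Equity: weight = 1977/3454 = 0.5724; cost = 10.75%.
Convertible notes (debt portion): weight = 1477/3454 = 0.4276; after-tax cost = 4.31% × (1 − 31.7%) = 2.9437%.
WACC = 0.5724 × 10.7500% + 0.4276 × 2.9437% = 7.4119%.
After the change:
Total capital V = 2390 + 1064 = 3454.
Equity: weight = 2390/3454 = 0.6920; cost = 10.75%.
Convertible notes (debt portion): weight = 1064/3454 = 0.3080; after-tax cost = 4.31% × (1 − 31.7%) = 2.9437%.
WACC = 0.6920 × 10.7500% + 0.3080 × 2.9437% = 8.3453%.
Change in WACC = 8.3453% − 7.4119% = 0.9334 pp.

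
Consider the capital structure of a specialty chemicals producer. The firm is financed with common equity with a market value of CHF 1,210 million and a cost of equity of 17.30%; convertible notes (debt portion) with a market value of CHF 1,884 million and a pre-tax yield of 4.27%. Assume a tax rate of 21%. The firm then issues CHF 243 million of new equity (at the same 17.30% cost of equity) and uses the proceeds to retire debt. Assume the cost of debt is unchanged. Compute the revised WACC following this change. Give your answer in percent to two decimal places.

After the change:
Total capital V = 1453 + 1641 = 3094.
Equity: weight = 1453/3094 = 0.4696; cost = 17.3%.
Convertible notes (debt portion): weight = 1641/3094 = 0.5304; after-tax cost = 4.27% × (1 − 21%) = 3.3733%.
WACC = 0.4696 × 17.3000% + 0.5304 × 3.3733% = 9.9135%.

9.91%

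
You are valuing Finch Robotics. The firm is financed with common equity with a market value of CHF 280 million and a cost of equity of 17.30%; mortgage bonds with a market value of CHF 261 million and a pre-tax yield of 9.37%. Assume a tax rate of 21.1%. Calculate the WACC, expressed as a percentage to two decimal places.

Total capital V = 280 + 261 = 541.
Equity: weight = 280/541 = 0.5176; cost = 17.3%.
Mortgage bonds: weight = 261/541 = 0.4824; after-tax cost = 9.37% × (1 − 21.1%) = 7.3929%.
WACC = 0.5176 × 17.3000% + 0.4824 × 7.3929% = 12.5204%.

12.52%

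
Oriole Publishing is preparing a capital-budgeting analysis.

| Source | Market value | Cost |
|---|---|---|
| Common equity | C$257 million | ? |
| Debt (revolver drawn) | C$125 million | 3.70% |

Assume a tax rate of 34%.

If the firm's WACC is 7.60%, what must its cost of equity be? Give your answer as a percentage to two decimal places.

10.11%

Total capital V = 257 + 125 = 382.
Equity weight = 257/382 = 0.6728.
Revolver drawn weight = 125/382 = 0.3272.
Debt contribution = 0.3272 × 3.7% × (1 − 34%) = 0.7991%.
Required equity contribution = 7.6% − 0.7991% = 6.8009%.
Re = 6.8009% / 0.6728 = 10.1088%.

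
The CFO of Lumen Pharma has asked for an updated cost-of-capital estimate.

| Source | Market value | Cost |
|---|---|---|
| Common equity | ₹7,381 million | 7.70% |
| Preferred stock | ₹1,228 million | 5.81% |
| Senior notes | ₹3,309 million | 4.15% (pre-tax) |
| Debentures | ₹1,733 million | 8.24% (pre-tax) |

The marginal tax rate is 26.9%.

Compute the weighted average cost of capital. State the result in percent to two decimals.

Total capital V = 7381 + 1228 + 3309 + 1733 = 13651.
Equity: weight = 7381/13651 = 0.5407; cost = 7.7%.
Preferred: weight = 1228/13651 = 0.0900; cost = 5.81%.
Senior notes: weight = 3309/13651 = 0.2424; after-tax cost = 4.15% × (1 − 26.9%) = 3.0337%.
Debentures: weight = 1733/13651 = 0.1270; after-tax cost = 8.24% × (1 − 26.9%) = 6.0234%.
WACC = 0.5407 × 7.7000% + 0.0900 × 5.8100% + 0.2424 × 3.0337% + 0.1270 × 6.0234% = 6.1860%.

6.19%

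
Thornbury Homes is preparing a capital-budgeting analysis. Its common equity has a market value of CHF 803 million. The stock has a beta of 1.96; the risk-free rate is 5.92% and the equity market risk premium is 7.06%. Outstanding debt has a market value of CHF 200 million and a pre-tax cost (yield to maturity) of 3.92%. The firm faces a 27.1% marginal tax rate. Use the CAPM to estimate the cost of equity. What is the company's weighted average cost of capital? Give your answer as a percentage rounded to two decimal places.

16.39%

Cost of equity via CAPM: Re = 5.92% + 1.96 × 7.06% = 19.7576%.
Total capital V = 803 + 200 = 1003.
Equity: weight = 803/1003 = 0.8006; cost = 19.7576%.
Debt: weight = 200/1003 = 0.1994; after-tax cost = 3.92% × (1 − 27.1%) = 2.8577%.
WACC = 0.8006 × 19.7576% + 0.1994 × 2.8577% = 16.3877%.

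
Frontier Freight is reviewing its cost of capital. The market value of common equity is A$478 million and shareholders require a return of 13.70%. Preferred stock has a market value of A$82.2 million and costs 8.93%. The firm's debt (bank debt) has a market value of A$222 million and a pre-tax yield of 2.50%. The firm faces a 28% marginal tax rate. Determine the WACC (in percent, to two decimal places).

Total capital V = 478 + 82.2 + 222 = 782.2.
Equity: weight = 478/782.2 = 0.6111; cost = 13.7%.
Preferred: weight = 82.2/782.2 = 0.1051; cost = 8.93%.
Bank debt: weight = 222/782.2 = 0.2838; after-tax cost = 2.5% × (1 − 28%) = 1.8000%.
WACC = 0.6111 × 13.7000% + 0.1051 × 8.9300% + 0.2838 × 1.8000% = 9.8213%.

9.82%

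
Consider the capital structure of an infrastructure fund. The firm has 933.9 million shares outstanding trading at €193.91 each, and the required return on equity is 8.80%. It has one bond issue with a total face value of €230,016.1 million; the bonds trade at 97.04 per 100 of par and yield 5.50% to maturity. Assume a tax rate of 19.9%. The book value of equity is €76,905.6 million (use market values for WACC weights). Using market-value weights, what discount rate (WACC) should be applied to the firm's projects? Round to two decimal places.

Market value of equity E = 193.91 × 933.9m = 181092.549m. Market value of debt D = 230016.1m × 97.04/100 = 223207.62344m.
Total capital V = 181092.549 + 223207.62344 = 404300.17244.
Equity: weight = 181092.549/404300.17244 = 0.4479; cost = 8.8%.
Bonds outstanding: weight = 223207.62344/404300.17244 = 0.5521; after-tax cost = 5.5% × (1 − 19.9%) = 4.4055%.
WACC = 0.4479 × 8.8000% + 0.5521 × 4.4055% = 6.3739%.

6.37%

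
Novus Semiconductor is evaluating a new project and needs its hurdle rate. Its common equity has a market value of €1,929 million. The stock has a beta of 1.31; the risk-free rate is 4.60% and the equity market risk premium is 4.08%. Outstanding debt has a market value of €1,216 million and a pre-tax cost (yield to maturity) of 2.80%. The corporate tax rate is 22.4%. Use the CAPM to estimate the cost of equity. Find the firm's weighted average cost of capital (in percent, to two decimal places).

Cost of equity via CAPM: Re = 4.6% + 1.31 × 4.08% = 9.9448%.
Total capital V = 1929 + 1216 = 3145.
Equity: weight = 1929/3145 = 0.6134; cost = 9.9448%.
Debt: weight = 1216/3145 = 0.3866; after-tax cost = 2.8% × (1 − 22.4%) = 2.1728%.
WACC = 0.6134 × 9.9448% + 0.3866 × 2.1728% = 6.9398%.

6.94%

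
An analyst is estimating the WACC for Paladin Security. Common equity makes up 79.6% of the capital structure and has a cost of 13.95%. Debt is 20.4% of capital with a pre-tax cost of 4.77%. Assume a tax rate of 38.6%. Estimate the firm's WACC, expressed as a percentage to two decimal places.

11.70%

After-tax cost of debt = 4.77% × (1 − 38.6%) = 2.9288%.
WACC = 0.796 × 13.9500% + 0.204 × 2.9288% = 11.7017%.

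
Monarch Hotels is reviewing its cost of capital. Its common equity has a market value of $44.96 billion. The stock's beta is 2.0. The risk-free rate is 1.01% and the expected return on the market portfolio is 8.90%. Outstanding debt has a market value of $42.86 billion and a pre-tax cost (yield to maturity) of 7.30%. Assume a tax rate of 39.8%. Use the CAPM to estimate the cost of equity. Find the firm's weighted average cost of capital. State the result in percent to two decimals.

Market risk premium = 8.9% − 1.01% = 7.89%.
Cost of equity via CAPM: Re = 1.01% + 2.0 × 7.89% = 16.7900%.
Total capital V = 44.96 + 42.86 = 87.82.
Equity: weight = 44.96/87.82 = 0.5120; cost = 16.79%.
Debt: weight = 42.86/87.82 = 0.4880; after-tax cost = 7.3% × (1 − 39.8%) = 4.3946%.
WACC = 0.5120 × 16.7900% + 0.4880 × 4.3946% = 10.7405%.

10.74%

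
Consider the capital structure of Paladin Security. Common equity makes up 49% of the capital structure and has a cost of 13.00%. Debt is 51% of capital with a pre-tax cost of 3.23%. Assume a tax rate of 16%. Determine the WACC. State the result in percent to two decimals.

7.75%

After-tax cost of debt = 3.23% × (1 − 16%) = 2.7132%.
WACC = 0.490 × 13.0000% + 0.510 × 2.7132% = 7.7537%.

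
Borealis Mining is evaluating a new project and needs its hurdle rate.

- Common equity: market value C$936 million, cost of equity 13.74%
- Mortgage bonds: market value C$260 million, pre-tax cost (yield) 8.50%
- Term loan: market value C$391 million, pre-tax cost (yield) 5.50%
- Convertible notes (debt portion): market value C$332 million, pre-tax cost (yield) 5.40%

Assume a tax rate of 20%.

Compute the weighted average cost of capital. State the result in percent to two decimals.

9.27%

Total capital V = 936 + 260 + 391 + 332 = 1919.
Equity: weight = 936/1919 = 0.4878; cost = 13.74%.
Mortgage bonds: weight = 260/1919 = 0.1355; after-tax cost = 8.5% × (1 − 20%) = 6.8000%.
Term loan: weight = 391/1919 = 0.2038; after-tax cost = 5.5% × (1 − 20%) = 4.4000%.
Convertible notes (debt portion): weight = 332/1919 = 0.1730; after-tax cost = 5.4% × (1 − 20%) = 4.3200%.
WACC = 0.4878 × 13.7400% + 0.1355 × 6.8000% + 0.2038 × 4.4000% + 0.1730 × 4.3200% = 9.2670%.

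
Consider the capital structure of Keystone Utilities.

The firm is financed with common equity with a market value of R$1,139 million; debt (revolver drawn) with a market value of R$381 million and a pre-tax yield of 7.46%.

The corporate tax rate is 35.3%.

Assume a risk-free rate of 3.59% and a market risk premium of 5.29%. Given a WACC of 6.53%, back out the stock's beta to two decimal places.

0.66

Total capital V = 1139 + 381 = 1520.
Equity weight = 1139/1520 = 0.7493.
Revolver drawn weight = 381/1520 = 0.2507.
Debt contribution = 0.2507 × 7.46% × (1 − 35.3%) = 1.2098%.
Required equity contribution = 6.53% − 1.2098% = 5.3202%  ⇒  Re = 7.0998%.
CAPM: 7.0998% = 3.59% + β × 5.29%  ⇒  β = 0.6635.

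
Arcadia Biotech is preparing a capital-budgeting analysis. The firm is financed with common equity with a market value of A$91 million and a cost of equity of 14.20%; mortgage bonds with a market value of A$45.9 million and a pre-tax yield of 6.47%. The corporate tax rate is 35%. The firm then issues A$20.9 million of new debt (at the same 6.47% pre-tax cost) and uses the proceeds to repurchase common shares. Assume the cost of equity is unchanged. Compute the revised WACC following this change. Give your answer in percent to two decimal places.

9.32%

After the change:
Total capital V = 70.1 + 66.8 = 136.9.
Equity: weight = 70.1/136.9 = 0.5121; cost = 14.2%.
Mortgage bonds: weight = 66.8/136.9 = 0.4879; after-tax cost = 6.47% × (1 − 35%) = 4.2055%.
WACC = 0.5121 × 14.2000% + 0.4879 × 4.2055% = 9.3232%.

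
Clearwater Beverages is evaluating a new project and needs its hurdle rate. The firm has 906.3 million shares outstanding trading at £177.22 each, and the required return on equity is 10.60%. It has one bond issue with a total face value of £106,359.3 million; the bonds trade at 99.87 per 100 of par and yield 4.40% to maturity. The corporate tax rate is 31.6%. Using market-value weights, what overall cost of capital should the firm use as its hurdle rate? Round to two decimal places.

7.58%

Market value of equity E = 177.22 × 906.3m = 160614.486m. Market value of debt D = 106359.3m × 99.87/100 = 106221.03291m.
Total capital V = 160614.486 + 106221.03291 = 266835.51891.
Equity: weight = 160614.486/266835.51891 = 0.6019; cost = 10.6%.
Bonds outstanding: weight = 106221.03291/266835.51891 = 0.3981; after-tax cost = 4.4% × (1 − 31.6%) = 3.0096%.
WACC = 0.6019 × 10.6000% + 0.3981 × 3.0096% = 7.5784%.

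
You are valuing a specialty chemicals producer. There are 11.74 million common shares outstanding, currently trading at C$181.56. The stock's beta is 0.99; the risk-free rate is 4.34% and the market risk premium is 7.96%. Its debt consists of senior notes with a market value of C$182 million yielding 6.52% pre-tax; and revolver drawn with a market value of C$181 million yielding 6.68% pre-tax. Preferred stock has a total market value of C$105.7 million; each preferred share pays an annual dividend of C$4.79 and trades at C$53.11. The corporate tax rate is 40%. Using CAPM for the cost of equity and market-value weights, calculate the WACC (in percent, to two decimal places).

Cost of equity via CAPM: Re = 4.34% + 0.99 × 7.96% = 12.2204%.
Cost of preferred: Rp = 4.79 / 53.11 = 9.0190%.
Market value of equity E = 181.56 × 11.74m = 2131.5144m.
Total capital V = 2131.5144 + 105.7 + 182 + 181 = 2600.2144.
Equity: weight = 2131.5144/2600.2144 = 0.8197; cost = 12.2204%.
Preferred: weight = 105.7/2600.2144 = 0.0407; cost = 9.019%.
Senior notes: weight = 182/2600.2144 = 0.0700; after-tax cost = 6.52% × (1 − 40%) = 3.9120%.
Revolver drawn: weight = 181/2600.2144 = 0.0696; after-tax cost = 6.68% × (1 − 40%) = 4.0080%.
WACC = 0.8197 × 12.2204% + 0.0407 × 9.0190% + 0.0700 × 3.9120% + 0.0696 × 4.0080% = 10.9371%.

10.94%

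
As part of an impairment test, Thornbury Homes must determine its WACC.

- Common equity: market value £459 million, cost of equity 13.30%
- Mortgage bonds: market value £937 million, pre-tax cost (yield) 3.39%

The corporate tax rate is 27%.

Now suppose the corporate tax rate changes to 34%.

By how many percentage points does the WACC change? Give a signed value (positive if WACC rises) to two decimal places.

Current WACC:
Total capital V = 459 + 937 = 1396.
Equity: weight = 459/1396 = 0.3288; cost = 13.3%.
Mortgage bonds: weight = 937/1396 = 0.6712; after-tax cost = 3.39% × (1 − 27%) = 2.4747%.
WACC = 0.3288 × 13.3000% + 0.6712 × 2.4747% = 6.0340%.
After the change:
Total capital V = 459 + 937 = 1396.
Equity: weight = 459/1396 = 0.3288; cost = 13.3%.
Mortgage bonds: weight = 937/1396 = 0.6712; after-tax cost = 3.39% × (1 − 34%) = 2.2374%.
WACC = 0.3288 × 13.3000% + 0.6712 × 2.2374% = 5.8747%.
Change in WACC = 5.8747% − 6.0340% = -0.1593 pp.

-0.16 pp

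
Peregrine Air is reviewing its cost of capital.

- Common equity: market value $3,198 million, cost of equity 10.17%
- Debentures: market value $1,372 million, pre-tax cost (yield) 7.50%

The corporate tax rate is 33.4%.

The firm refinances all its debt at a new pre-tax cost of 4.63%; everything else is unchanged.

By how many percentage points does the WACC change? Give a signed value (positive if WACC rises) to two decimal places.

-0.57 pp

Current WACC:
Total capital V = 3198 + 1372 = 4570.
Equity: weight = 3198/4570 = 0.6998; cost = 10.17%.
Debentures: weight = 1372/4570 = 0.3002; after-tax cost = 7.5% × (1 − 33.4%) = 4.9950%.
WACC = 0.6998 × 10.1700% + 0.3002 × 4.9950% = 8.6164%.
After the change:
Total capital V = 3198 + 1372 = 4570.
Equity: weight = 3198/4570 = 0.6998; cost = 10.17%.
Debentures: weight = 1372/4570 = 0.3002; after-tax cost = 4.63% × (1 − 33.4%) = 3.0836%.
WACC = 0.6998 × 10.1700% + 0.3002 × 3.0836% = 8.0425%.
Change in WACC = 8.0425% − 8.6164% = -0.5738 pp.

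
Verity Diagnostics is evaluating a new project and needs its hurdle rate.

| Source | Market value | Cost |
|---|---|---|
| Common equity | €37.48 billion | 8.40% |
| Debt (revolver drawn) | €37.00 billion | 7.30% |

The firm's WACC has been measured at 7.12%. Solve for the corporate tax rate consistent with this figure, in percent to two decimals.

Total capital V = 37.48 + 37 = 74.48.
Equity weight = 37.48/74.48 = 0.5032.
Revolver drawn weight = 37/74.48 = 0.4968.
Equity contribution = 0.5032 × 8.4% = 4.2271%.
Debt contribution must be 7.12% − 4.2271% = 2.8929%.
0.4968 × 7.3% × (1 − T) = 2.8929%  ⇒  (1 − T) = 0.7977.
T = 20.2275%.

20.23%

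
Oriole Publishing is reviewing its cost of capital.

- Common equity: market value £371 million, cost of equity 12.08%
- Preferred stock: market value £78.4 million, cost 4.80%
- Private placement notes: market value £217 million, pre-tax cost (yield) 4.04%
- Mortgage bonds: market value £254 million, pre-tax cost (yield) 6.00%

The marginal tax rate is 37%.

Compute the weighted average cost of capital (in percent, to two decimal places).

Total capital V = 371 + 78.4 + 217 + 254 = 920.4.
Equity: weight = 371/920.4 = 0.4031; cost = 12.08%.
Preferred: weight = 78.4/920.4 = 0.0852; cost = 4.8%.
Private placement notes: weight = 217/920.4 = 0.2358; after-tax cost = 4.04% × (1 − 37%) = 2.5452%.
Mortgage bonds: weight = 254/920.4 = 0.2760; after-tax cost = 6% × (1 − 37%) = 3.7800%.
WACC = 0.4031 × 12.0800% + 0.0852 × 4.8000% + 0.2358 × 2.5452% + 0.2760 × 3.7800% = 6.9214%.

6.92%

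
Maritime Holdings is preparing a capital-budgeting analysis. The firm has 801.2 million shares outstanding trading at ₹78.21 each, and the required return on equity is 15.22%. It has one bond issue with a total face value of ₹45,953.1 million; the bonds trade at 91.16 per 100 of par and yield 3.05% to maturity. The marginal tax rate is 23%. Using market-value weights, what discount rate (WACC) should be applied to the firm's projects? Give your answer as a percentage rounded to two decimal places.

Market value of equity E = 78.21 × 801.2m = 62661.852m. Market value of debt D = 45953.1m × 91.16/100 = 41890.84596m.
Total capital V = 62661.852 + 41890.84596 = 104552.69796.
Equity: weight = 62661.852/104552.69796 = 0.5993; cost = 15.22%.
Bonds outstanding: weight = 41890.84596/104552.69796 = 0.4007; after-tax cost = 3.05% × (1 − 23%) = 2.3485%.
WACC = 0.5993 × 15.2200% + 0.4007 × 2.3485% = 10.0628%.

10.06%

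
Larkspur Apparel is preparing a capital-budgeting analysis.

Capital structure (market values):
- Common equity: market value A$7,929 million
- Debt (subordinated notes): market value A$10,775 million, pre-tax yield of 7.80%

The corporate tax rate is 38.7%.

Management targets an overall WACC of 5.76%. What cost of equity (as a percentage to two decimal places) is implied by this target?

7.09%

Total capital V = 7929 + 10775 = 18704.
Equity weight = 7929/18704 = 0.4239.
Subordinated notes weight = 10775/18704 = 0.5761.
Debt contribution = 0.5761 × 7.8% × (1 − 38.7%) = 2.7545%.
Required equity contribution = 5.76% − 2.7545% = 3.0055%.
Re = 3.0055% / 0.4239 = 7.0899%.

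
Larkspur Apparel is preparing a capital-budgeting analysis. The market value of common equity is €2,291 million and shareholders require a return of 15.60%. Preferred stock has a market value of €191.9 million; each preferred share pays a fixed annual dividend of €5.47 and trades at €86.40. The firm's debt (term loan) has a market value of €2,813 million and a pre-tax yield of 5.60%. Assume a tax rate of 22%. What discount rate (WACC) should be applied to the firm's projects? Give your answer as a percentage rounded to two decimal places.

9.30%

Cost of preferred: Rp = 5.47 / 86.4 = 6.3310%.
Total capital V = 2291 + 191.9 + 2813 = 5295.9.
Equity: weight = 2291/5295.9 = 0.4326; cost = 15.6%.
Preferred: weight = 191.9/5295.9 = 0.0362; cost = 6.331%.
Term loan: weight = 2813/5295.9 = 0.5312; after-tax cost = 5.6% × (1 − 22%) = 4.3680%.
WACC = 0.4326 × 15.6000% + 0.0362 × 6.3310% + 0.5312 × 4.3680% = 9.2981%.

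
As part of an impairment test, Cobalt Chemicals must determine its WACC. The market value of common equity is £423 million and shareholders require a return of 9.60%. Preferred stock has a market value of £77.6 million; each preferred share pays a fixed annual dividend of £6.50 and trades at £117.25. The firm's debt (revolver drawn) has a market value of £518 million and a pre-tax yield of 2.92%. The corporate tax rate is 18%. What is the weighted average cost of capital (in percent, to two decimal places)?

5.63%

Cost of preferred: Rp = 6.5 / 117.25 = 5.5437%.
Total capital V = 423 + 77.6 + 518 = 1018.6.
Equity: weight = 423/1018.6 = 0.4153; cost = 9.6%.
Preferred: weight = 77.6/1018.6 = 0.0762; cost = 5.5437%.
Revolver drawn: weight = 518/1018.6 = 0.5085; after-tax cost = 2.92% × (1 − 18%) = 2.3944%.
WACC = 0.4153 × 9.6000% + 0.0762 × 5.5437% + 0.5085 × 2.3944% = 5.6266%.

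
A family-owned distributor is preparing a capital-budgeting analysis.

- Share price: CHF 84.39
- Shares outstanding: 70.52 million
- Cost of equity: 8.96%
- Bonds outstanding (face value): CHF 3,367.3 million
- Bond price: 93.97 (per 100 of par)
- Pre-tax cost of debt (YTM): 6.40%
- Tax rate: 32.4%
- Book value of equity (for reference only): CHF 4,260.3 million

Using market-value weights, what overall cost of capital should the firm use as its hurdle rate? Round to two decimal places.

Market value of equity E = 84.39 × 70.52m = 5951.1828m. Market value of debt D = 3367.3m × 93.97/100 = 3164.25181m.
Total capital V = 5951.1828 + 3164.25181 = 9115.43461.
Equity: weight = 5951.1828/9115.43461 = 0.6529; cost = 8.96%.
Bonds outstanding: weight = 3164.25181/9115.43461 = 0.3471; after-tax cost = 6.4% × (1 − 32.4%) = 4.3264%.
WACC = 0.6529 × 8.9600% + 0.3471 × 4.3264% = 7.3515%.

7.35%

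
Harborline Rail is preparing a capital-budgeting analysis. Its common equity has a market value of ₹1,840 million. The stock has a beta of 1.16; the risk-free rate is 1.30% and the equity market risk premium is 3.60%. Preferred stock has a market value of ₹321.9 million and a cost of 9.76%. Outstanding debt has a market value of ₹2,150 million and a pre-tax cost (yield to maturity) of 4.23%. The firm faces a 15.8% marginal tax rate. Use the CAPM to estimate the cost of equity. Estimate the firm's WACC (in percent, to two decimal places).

Cost of equity via CAPM: Re = 1.3% + 1.16 × 3.6% = 5.4760%.
Total capital V = 1840 + 321.9 + 2150 = 4311.9.
Equity: weight = 1840/4311.9 = 0.4267; cost = 5.476%.
Preferred: weight = 321.9/4311.9 = 0.0747; cost = 9.76%.
Debt: weight = 2150/4311.9 = 0.4986; after-tax cost = 4.23% × (1 − 15.8%) = 3.5617%.
WACC = 0.4267 × 5.4760% + 0.0747 × 9.7600% + 0.4986 × 3.5617% = 4.8413%.

4.84%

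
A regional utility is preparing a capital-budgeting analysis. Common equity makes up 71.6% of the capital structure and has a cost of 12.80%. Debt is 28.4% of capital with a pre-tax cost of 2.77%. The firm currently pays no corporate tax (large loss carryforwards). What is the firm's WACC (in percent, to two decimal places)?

After-tax cost of debt = 2.77% × (1 − 0%) = 2.7700%.
WACC = 0.716 × 12.8000% + 0.284 × 2.7700% = 9.9515%.

9.95%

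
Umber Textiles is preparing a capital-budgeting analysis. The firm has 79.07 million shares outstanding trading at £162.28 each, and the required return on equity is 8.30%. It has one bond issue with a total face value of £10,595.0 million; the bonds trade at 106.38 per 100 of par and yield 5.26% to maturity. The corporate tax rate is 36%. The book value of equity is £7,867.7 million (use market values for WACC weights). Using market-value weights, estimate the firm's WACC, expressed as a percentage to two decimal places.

Market value of equity E = 162.28 × 79.07m = 12831.4796m. Market value of debt D = 10595m × 106.38/100 = 11270.961m.
Total capital V = 12831.4796 + 11270.961 = 24102.4406.
Equity: weight = 12831.4796/24102.4406 = 0.5324; cost = 8.3%.
Bonds outstanding: weight = 11270.961/24102.4406 = 0.4676; after-tax cost = 5.26% × (1 − 36%) = 3.3664%.
WACC = 0.5324 × 8.3000% + 0.4676 × 3.3664% = 5.9929%.

5.99%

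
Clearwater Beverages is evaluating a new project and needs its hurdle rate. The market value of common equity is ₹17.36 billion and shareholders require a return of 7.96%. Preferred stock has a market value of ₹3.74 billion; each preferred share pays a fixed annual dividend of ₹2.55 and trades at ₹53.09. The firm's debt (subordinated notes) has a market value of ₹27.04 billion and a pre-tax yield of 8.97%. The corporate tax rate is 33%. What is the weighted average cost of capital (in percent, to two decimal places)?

6.62%

Cost of preferred: Rp = 2.55 / 53.09 = 4.8032%.
Total capital V = 17.36 + 3.74 + 27.04 = 48.14.
Equity: weight = 17.36/48.14 = 0.3606; cost = 7.96%.
Preferred: weight = 3.74/48.14 = 0.0777; cost = 4.8032%.
Subordinated notes: weight = 27.04/48.14 = 0.5617; after-tax cost = 8.97% × (1 − 33%) = 6.0099%.
WACC = 0.3606 × 7.9600% + 0.0777 × 4.8032% + 0.5617 × 6.0099% = 6.6194%.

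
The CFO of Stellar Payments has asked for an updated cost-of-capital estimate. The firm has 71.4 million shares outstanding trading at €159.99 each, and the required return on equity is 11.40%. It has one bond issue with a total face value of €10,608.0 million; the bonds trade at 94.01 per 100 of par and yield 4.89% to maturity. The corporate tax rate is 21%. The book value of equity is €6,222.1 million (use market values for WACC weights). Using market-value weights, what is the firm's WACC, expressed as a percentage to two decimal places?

7.89%

Market value of equity E = 159.99 × 71.4m = 11423.286m. Market value of debt D = 10608m × 94.01/100 = 9972.5808m.
Total capital V = 11423.286 + 9972.5808 = 21395.8668.
Equity: weight = 11423.286/21395.8668 = 0.5339; cost = 11.4%.
Bonds outstanding: weight = 9972.5808/21395.8668 = 0.4661; after-tax cost = 4.89% × (1 − 21%) = 3.8631%.
WACC = 0.5339 × 11.4000% + 0.4661 × 3.8631% = 7.8871%.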